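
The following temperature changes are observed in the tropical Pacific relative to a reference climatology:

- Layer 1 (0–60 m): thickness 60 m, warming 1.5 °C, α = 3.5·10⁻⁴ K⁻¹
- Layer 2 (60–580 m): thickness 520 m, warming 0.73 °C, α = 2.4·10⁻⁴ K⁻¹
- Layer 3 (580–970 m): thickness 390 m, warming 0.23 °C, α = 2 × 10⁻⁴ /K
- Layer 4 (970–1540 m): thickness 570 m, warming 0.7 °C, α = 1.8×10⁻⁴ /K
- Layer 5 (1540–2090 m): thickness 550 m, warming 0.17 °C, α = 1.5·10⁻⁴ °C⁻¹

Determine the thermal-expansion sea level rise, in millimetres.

about 226 mm

0–60 m: 1.5 × 3.5×10⁻⁴ × 60 = 0.03150 m
Layer 2: 0.73 × 2.4×10⁻⁴ × 520 = 0.091104 m
Layer 3: 390 × 2×10⁻⁴ × 0.23 = 0.01794 m
Layer 4: 1.8×10⁻⁴ × 570 × 0.7 = 0.07182 m
1540–2090 m: 550 × 1.5×10⁻⁴ × 0.17 = 0.014025 m
Δh = 0.03150 + 0.091104 + 0.01794 + 0.07182 + 0.014025 = 0.226389 m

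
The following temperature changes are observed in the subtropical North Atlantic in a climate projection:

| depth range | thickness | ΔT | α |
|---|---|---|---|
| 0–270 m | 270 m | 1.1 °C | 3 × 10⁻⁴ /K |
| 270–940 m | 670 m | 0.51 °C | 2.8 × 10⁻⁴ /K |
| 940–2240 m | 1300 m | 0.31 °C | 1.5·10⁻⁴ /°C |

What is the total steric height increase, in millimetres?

250 mm

1.1 × 3×10⁻⁴ × 270 = 0.08910 m
0.51 × 670 × 2.8×10⁻⁴ = 0.095676 m
0.31 × 1300 × 1.5×10⁻⁴ = 0.06045 m
Δh = 0.08910 + 0.095676 + 0.06045 = 0.245226 m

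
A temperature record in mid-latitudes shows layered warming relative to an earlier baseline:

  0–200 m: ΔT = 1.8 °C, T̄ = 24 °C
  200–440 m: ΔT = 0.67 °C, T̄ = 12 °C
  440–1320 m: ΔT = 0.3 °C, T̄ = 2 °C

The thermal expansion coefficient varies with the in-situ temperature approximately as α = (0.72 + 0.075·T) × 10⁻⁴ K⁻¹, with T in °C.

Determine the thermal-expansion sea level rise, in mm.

Layer 1: α = (0.72 + 0.075×24)×10⁻⁴ = 2.52×10⁻⁴ K⁻¹
Layer 2: α = (0.72 + 0.075×12)×10⁻⁴ = 1.62×10⁻⁴ K⁻¹
Layer 3: α = (0.72 + 0.075×2)×10⁻⁴ = 0.87×10⁻⁴ K⁻¹
0–200 m: 2.52×10⁻⁴ × 200 × 1.8 = 0.09072 m
0.67 × 1.62×10⁻⁴ × 240 = 0.0260496 m
880 × 0.87×10⁻⁴ × 0.3 = 0.022968 m
Δh = 0.09072 + 0.0260496 + 0.022968 = 0.1397376 m

140 mm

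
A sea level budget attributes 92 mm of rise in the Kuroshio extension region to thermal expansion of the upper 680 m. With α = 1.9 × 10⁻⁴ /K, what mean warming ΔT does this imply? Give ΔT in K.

ΔT = Δh/(αH) = 0.092 / (1.9×10⁻⁴ × 680) ≈ 0.7121 K

ΔT ≈ 0.71 K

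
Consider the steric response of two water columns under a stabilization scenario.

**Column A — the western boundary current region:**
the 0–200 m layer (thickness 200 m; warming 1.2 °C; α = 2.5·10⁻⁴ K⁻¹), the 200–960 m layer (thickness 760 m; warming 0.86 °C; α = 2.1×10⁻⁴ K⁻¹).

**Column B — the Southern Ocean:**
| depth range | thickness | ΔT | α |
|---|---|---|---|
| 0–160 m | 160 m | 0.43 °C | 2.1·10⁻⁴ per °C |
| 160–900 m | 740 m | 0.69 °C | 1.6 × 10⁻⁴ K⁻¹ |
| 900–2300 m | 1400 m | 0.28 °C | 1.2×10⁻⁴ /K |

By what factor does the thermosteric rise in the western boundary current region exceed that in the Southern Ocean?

A 0–200 m: 1.2 × 2.5×10⁻⁴ × 200 = 0.06000 m
A 0.86 × 2.1×10⁻⁴ × 760 = 0.137256 m
A total: 0.197256 m
B 0–160 m: 160 × 0.43 × 2.1×10⁻⁴ = 0.014448 m
B 160–900 m: 0.69 × 740 × 1.6×10⁻⁴ = 0.081696 m
B Layer 3: 0.28 × 1.2×10⁻⁴ × 1400 = 0.04704 m
B total: 0.143184 m
Ratio: 0.197256 / 0.143184 ≈ 1.378

a factor of 1.4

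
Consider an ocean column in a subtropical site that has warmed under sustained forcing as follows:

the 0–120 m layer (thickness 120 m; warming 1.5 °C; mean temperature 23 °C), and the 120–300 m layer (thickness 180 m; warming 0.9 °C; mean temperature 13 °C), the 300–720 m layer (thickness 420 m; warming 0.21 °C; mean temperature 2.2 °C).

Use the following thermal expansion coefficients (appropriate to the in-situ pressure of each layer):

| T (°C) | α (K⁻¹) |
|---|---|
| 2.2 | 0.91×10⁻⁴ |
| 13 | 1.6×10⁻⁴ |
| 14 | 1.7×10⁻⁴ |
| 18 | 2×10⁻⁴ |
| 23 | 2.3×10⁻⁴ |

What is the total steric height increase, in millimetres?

Layer 1 at 23 °C → α = 2.3×10⁻⁴ K⁻¹
Layer 2 at 13 °C → α = 1.6×10⁻⁴ K⁻¹
Layer 3 at 2.2 °C → α = 0.91×10⁻⁴ K⁻¹
Layer 1: 1.5 × 2.3×10⁻⁴ × 120 = 0.04140 m
Layer 2: 180 × 0.9 × 1.6×10⁻⁴ = 0.02592 m
Layer 3: 0.91×10⁻⁴ × 420 × 0.21 = 0.0080262 m
Δh = 0.04140 + 0.02592 + 0.0080262 = 0.0753462 m ≈ 75 mm

75 mm of thermosteric rise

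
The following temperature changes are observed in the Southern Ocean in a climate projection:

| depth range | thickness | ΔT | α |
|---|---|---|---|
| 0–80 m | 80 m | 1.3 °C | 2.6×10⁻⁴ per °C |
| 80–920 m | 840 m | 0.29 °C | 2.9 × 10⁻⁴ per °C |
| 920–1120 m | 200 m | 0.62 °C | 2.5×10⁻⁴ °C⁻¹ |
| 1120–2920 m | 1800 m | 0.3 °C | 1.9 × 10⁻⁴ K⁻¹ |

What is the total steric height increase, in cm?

1.3 × 80 × 2.6×10⁻⁴ = 0.02704 m
Layer 2: 840 × 0.29 × 2.9×10⁻⁴ = 0.070644 m
920–1120 m: 0.62 × 200 × 2.5×10⁻⁴ = 0.03100 m
Layer 4: 1.9×10⁻⁴ × 1800 × 0.3 = 0.10260 m
Δh = 0.02704 + 0.070644 + 0.03100 + 0.10260 = 0.231284 m

23.1 cm of thermosteric rise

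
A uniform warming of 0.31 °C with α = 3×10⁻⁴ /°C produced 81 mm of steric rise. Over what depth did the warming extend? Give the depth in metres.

H = Δh/(αΔT) = 0.081 / (3×10⁻⁴ × 0.31) ≈ 871.0 m

about 871 m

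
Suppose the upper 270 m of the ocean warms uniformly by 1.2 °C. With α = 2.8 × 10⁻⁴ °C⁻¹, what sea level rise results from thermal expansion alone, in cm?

Δh ≈ 9.07 cm

Δh = αΔT·H = 2.8×10⁻⁴ × 1.2 × 270 = 0.09072 m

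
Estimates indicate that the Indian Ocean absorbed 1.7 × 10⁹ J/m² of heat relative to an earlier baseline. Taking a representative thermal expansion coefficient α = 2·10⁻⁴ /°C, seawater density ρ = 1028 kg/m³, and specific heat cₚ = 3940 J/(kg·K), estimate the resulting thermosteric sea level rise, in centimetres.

8.39 cm

Δh = αQ/(ρcₚ) = 2×10⁻⁴ × 1.7×10⁹ / (1028 × 3940) ≈ 0.083944 m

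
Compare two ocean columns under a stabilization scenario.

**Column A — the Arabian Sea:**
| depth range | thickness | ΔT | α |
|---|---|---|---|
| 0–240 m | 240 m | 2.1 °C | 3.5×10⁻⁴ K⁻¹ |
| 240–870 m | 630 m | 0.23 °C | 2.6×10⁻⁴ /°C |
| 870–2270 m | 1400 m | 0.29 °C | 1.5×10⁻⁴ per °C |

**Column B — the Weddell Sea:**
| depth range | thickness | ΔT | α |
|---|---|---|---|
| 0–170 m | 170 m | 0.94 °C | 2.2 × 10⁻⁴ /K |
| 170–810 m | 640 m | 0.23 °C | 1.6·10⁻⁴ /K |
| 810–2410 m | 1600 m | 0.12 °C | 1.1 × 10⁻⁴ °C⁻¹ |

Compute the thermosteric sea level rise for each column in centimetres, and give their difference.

A 2.1 × 240 × 3.5×10⁻⁴ = 0.17640 m
A 630 × 0.23 × 2.6×10⁻⁴ = 0.037674 m
A 0.29 × 1.5×10⁻⁴ × 1400 = 0.06090 m
A total: 0.274974 m
B 2.2×10⁻⁴ × 0.94 × 170 = 0.035156 m
B 640 × 0.23 × 1.6×10⁻⁴ = 0.023552 m
B 810–2410 m: 1.1×10⁻⁴ × 0.12 × 1600 = 0.02112 m
B total: 0.079828 m
Difference: 0.274974 − 0.079828 = 0.195146 m

A: 27 cm; B: 8.0 cm; difference 20 cm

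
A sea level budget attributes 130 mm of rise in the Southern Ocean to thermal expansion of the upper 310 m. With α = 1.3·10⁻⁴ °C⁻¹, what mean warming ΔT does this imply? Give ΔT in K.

about 3.23 K

ΔT = Δh/(αH) = 0.13 / (1.3×10⁻⁴ × 310) ≈ 3.226 K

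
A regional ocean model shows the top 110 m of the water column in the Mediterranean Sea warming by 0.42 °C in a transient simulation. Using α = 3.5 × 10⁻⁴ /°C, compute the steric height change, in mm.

Δh = αΔT·H = 3.5×10⁻⁴ × 0.42 × 110 = 0.01617 m

16 mm of thermosteric rise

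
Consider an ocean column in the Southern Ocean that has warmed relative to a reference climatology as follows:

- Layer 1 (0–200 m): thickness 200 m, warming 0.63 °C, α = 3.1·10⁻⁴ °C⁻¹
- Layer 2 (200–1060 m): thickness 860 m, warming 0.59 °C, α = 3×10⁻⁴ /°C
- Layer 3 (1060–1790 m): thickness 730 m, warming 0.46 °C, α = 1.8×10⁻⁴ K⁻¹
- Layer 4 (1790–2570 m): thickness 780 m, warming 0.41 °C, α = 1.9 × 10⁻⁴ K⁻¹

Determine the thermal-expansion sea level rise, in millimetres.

Δh = 312 mm

0–200 m: 3.1×10⁻⁴ × 0.63 × 200 = 0.03906 m
200–1060 m: 0.59 × 3×10⁻⁴ × 860 = 0.15222 m
Layer 3: 730 × 0.46 × 1.8×10⁻⁴ = 0.060444 m
Layer 4: 0.41 × 780 × 1.9×10⁻⁴ = 0.060762 m
Δh = 0.03906 + 0.15222 + 0.060444 + 0.060762 = 0.312486 m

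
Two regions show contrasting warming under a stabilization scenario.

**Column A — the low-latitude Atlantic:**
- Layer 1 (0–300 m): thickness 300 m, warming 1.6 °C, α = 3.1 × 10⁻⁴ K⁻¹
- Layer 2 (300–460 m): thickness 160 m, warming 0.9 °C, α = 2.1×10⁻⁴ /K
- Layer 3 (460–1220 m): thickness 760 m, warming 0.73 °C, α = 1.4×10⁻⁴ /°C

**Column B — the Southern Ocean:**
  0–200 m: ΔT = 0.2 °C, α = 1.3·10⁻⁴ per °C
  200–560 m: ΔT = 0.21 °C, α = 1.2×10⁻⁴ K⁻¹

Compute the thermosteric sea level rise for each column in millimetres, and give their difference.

A: 260 mm; B: 14 mm; difference 240 mm

A 1.6 × 300 × 3.1×10⁻⁴ = 0.14880 m
A 2.1×10⁻⁴ × 0.9 × 160 = 0.03024 m
A 760 × 0.73 × 1.4×10⁻⁴ = 0.077672 m
A total: 0.256712 m
B 0–200 m: 200 × 0.2 × 1.3×10⁻⁴ = 0.00520 m
B 1.2×10⁻⁴ × 360 × 0.21 = 0.009072 m
B total: 0.014272 m
Difference: 0.256712 − 0.014272 = 0.24244 m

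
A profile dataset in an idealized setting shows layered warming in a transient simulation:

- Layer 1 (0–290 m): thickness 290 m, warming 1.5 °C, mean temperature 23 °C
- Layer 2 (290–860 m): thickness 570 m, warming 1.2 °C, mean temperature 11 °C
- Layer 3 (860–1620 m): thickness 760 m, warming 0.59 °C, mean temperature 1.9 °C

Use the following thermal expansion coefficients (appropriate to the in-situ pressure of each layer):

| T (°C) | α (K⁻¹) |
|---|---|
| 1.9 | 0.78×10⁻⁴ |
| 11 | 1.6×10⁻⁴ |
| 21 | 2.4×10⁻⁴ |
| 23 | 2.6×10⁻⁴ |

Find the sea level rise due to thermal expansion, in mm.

260 mm

Layer 1 at 23 °C → α = 2.6×10⁻⁴ K⁻¹
Layer 2 at 11 °C → α = 1.6×10⁻⁴ K⁻¹
Layer 3 at 1.9 °C → α = 0.78×10⁻⁴ K⁻¹
2.6×10⁻⁴ × 1.5 × 290 = 0.11310 m
Layer 2: 570 × 1.2 × 1.6×10⁻⁴ = 0.10944 m
0.78×10⁻⁴ × 760 × 0.59 = 0.0349752 m
Δh = 0.11310 + 0.10944 + 0.0349752 = 0.2575152 m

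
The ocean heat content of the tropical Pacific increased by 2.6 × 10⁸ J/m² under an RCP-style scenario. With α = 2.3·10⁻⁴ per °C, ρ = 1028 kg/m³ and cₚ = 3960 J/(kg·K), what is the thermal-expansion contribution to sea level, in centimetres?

Δh ≈ 1.5 cm

Δh = αQ/(ρcₚ) = 2.3×10⁻⁴ × 2.6×10⁸ / (1028 × 3960) ≈ 0.01469 m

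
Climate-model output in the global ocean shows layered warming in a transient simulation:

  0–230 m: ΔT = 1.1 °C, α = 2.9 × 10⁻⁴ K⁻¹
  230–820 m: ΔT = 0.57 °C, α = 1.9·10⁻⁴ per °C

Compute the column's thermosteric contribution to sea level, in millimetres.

137 mm of thermosteric rise

230 × 2.9×10⁻⁴ × 1.1 = 0.07337 m
1.9×10⁻⁴ × 590 × 0.57 = 0.063897 m
Δh = 0.07337 + 0.063897 = 0.137267 m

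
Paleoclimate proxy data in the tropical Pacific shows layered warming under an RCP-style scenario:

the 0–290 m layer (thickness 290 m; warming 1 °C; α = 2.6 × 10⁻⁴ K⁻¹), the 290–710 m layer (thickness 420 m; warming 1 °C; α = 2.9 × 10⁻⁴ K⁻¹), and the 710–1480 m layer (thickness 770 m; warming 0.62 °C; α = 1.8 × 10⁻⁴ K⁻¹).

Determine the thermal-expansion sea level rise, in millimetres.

Δh ≈ 283 mm

290 × 1 × 2.6×10⁻⁴ = 0.07540 m
Layer 2: 420 × 1 × 2.9×10⁻⁴ = 0.12180 m
Layer 3: 1.8×10⁻⁴ × 770 × 0.62 = 0.085932 m
Δh = 0.07540 + 0.12180 + 0.085932 = 0.283132 m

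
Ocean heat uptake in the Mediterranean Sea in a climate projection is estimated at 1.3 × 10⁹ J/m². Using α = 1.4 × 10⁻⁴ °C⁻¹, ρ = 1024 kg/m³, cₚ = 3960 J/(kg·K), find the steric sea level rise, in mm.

about 44.9 mm

Δh = αQ/(ρcₚ) = 1.4×10⁻⁴ × 1.3×10⁹ / (1024 × 3960) ≈ 0.044882 m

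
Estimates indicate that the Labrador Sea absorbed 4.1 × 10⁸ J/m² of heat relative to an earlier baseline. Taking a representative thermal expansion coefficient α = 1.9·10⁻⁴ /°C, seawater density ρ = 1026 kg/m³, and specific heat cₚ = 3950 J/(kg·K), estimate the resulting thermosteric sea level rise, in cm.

1.92 cm

Δh = αQ/(ρcₚ) = 1.9×10⁻⁴ × 4.1×10⁸ / (1026 × 3950) ≈ 0.019222 m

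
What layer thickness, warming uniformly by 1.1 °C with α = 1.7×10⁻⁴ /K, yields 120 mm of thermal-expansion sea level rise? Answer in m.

H ≈ 642 m

H = Δh/(αΔT) = 0.12 / (1.7×10⁻⁴ × 1.1) ≈ 641.7 m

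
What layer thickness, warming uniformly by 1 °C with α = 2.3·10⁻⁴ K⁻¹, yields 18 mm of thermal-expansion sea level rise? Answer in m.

H = Δh/(αΔT) = 0.018 / (2.3×10⁻⁴ × 1) ≈ 78.26 m

H ≈ 78.3 m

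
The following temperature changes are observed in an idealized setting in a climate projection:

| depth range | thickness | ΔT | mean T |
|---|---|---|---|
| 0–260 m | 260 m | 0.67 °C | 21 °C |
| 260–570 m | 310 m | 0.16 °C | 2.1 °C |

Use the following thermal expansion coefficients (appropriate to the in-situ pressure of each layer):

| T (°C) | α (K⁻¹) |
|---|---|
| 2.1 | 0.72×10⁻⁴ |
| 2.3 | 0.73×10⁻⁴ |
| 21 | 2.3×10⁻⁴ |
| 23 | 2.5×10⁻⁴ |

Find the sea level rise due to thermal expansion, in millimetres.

Δh ≈ 43.6 mm

Layer 1 at 21 °C → α = 2.3×10⁻⁴ K⁻¹
Layer 2 at 2.1 °C → α = 0.72×10⁻⁴ K⁻¹
0.67 × 260 × 2.3×10⁻⁴ = 0.040066 m
260–570 m: 0.72×10⁻⁴ × 310 × 0.16 = 0.0035712 m
Δh = 0.040066 + 0.0035712 = 0.0436372 m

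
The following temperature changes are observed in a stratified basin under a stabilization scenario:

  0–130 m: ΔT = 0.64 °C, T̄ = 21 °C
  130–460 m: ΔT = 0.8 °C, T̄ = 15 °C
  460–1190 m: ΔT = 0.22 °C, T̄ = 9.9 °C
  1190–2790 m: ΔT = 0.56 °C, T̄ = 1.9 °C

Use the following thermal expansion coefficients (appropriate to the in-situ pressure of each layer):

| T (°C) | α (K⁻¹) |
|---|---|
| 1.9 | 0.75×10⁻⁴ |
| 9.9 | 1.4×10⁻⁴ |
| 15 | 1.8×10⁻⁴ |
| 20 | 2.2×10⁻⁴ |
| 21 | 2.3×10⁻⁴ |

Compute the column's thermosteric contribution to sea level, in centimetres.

about 15.6 cm

Layer 1 at 21 °C → α = 2.3×10⁻⁴ K⁻¹
Layer 2 at 15 °C → α = 1.8×10⁻⁴ K⁻¹
Layer 3 at 9.9 °C → α = 1.4×10⁻⁴ K⁻¹
Layer 4 at 1.9 °C → α = 0.75×10⁻⁴ K⁻¹
0–130 m: 0.64 × 130 × 2.3×10⁻⁴ = 0.019136 m
Layer 2: 0.8 × 1.8×10⁻⁴ × 330 = 0.04752 m
1.4×10⁻⁴ × 0.22 × 730 = 0.022484 m
0.56 × 1600 × 0.75×10⁻⁴ = 0.06720 m
Δh = 0.019136 + 0.04752 + 0.022484 + 0.06720 = 0.15634 m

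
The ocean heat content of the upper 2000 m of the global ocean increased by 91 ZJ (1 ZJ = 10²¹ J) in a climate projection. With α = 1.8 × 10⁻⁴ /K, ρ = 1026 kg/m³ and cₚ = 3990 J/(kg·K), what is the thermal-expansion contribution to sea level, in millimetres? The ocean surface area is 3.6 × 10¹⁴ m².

11 mm of thermosteric rise

Per unit area: Q = 91×10²¹ / (3.6×10¹⁴) ≈ 2.528×10⁸ J/m²
Δh = αQ/(ρcₚ) = 1.8×10⁻⁴ × 2.528×10⁸ / (1026 × 3990) ≈ 0.011116 m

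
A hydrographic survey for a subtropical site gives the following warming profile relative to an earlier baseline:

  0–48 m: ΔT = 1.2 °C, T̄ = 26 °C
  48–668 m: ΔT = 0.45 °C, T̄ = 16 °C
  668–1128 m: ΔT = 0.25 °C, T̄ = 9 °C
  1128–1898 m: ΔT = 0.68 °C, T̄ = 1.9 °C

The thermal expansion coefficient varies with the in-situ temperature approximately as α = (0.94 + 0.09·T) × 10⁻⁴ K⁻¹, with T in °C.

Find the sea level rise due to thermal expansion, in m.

about 0.16 m

Layer 1: α = (0.94 + 0.09×26)×10⁻⁴ = 3.28×10⁻⁴ K⁻¹
Layer 2: α = (0.94 + 0.09×16)×10⁻⁴ = 2.38×10⁻⁴ K⁻¹
Layer 3: α = (0.94 + 0.09×9)×10⁻⁴ = 1.75×10⁻⁴ K⁻¹
Layer 4: α = (0.94 + 0.09×1.9)×10⁻⁴ = 1.111×10⁻⁴ K⁻¹
Layer 1: 3.28×10⁻⁴ × 48 × 1.2 = 0.0188928 m
Layer 2: 0.45 × 2.38×10⁻⁴ × 620 = 0.066402 m
Layer 3: 460 × 0.25 × 1.75×10⁻⁴ = 0.020125 m
Layer 4: 1.111×10⁻⁴ × 0.68 × 770 = 0.05817196 m
Δh = 0.0188928 + 0.066402 + 0.020125 + 0.05817196 = 0.16359176 m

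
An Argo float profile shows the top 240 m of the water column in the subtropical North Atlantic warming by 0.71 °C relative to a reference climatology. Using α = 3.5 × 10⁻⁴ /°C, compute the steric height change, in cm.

Δh = αΔT·H = 3.5×10⁻⁴ × 0.71 × 240 = 0.05964 m

Δh ≈ 5.96 cm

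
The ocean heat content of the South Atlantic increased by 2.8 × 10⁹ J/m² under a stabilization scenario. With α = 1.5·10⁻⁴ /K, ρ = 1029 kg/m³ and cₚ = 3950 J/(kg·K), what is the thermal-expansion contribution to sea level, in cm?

10.3 cm of thermosteric rise

Δh = αQ/(ρcₚ) = 1.5×10⁻⁴ × 2.8×10⁹ / (1029 × 3950) ≈ 0.10333 m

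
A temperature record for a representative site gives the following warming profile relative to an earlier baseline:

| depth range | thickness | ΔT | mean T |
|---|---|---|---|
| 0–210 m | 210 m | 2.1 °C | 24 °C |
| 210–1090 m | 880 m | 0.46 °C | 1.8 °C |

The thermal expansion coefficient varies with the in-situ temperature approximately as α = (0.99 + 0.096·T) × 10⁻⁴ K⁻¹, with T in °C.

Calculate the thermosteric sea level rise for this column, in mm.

192 mm

Layer 1: α = (0.99 + 0.096×24)×10⁻⁴ = 3.294×10⁻⁴ K⁻¹
Layer 2: α = (0.99 + 0.096×1.8)×10⁻⁴ = 1.1628×10⁻⁴ K⁻¹
3.294×10⁻⁴ × 210 × 2.1 = 0.1452654 m
210–1090 m: 880 × 1.1628×10⁻⁴ × 0.46 = 0.047070144 m
Δh = 0.1452654 + 0.047070144 = 0.192335544 m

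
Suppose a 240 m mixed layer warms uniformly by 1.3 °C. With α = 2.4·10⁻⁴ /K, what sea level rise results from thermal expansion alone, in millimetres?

Δh ≈ 74.9 mm

Δh = αΔT·H = 2.4×10⁻⁴ × 1.3 × 240 = 0.07488 m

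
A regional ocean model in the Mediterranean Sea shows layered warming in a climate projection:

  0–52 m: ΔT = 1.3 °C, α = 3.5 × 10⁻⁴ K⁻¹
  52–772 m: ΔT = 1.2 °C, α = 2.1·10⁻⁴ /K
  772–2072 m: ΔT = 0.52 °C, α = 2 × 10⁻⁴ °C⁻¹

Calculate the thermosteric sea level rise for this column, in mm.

Δh ≈ 340 mm

0–52 m: 3.5×10⁻⁴ × 1.3 × 52 = 0.02366 m
Layer 2: 1.2 × 2.1×10⁻⁴ × 720 = 0.18144 m
Layer 3: 0.52 × 2×10⁻⁴ × 1300 = 0.13520 m
Δh = 0.02366 + 0.18144 + 0.13520 = 0.34030 m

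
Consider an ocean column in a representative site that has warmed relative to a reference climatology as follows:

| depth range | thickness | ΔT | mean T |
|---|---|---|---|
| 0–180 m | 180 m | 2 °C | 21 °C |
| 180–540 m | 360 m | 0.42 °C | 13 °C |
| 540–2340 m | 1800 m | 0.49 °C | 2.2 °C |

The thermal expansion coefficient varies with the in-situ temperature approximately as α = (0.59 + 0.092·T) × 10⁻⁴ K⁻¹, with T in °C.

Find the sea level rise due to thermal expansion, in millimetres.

Layer 1: α = (0.59 + 0.092×21)×10⁻⁴ = 2.522×10⁻⁴ K⁻¹
Layer 2: α = (0.59 + 0.092×13)×10⁻⁴ = 1.786×10⁻⁴ K⁻¹
Layer 3: α = (0.59 + 0.092×2.2)×10⁻⁴ = 0.7924×10⁻⁴ K⁻¹
0–180 m: 2.522×10⁻⁴ × 2 × 180 = 0.090792 m
0.42 × 1.786×10⁻⁴ × 360 = 0.02700432 m
0.7924×10⁻⁴ × 0.49 × 1800 = 0.06988968 m
Δh = 0.090792 + 0.02700432 + 0.06988968 = 0.187686 m ≈ 188 mm

about 188 mm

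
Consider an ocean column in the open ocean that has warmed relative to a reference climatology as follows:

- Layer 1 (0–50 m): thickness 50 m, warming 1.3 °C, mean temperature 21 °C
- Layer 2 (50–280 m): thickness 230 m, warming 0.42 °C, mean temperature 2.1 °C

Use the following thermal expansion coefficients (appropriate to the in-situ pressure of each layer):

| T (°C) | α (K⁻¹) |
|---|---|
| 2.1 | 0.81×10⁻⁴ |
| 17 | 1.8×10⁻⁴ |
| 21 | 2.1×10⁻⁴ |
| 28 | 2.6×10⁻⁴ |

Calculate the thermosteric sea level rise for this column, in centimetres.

Δh ≈ 2.15 cm

Layer 1 at 21 °C → α = 2.1×10⁻⁴ K⁻¹
Layer 2 at 2.1 °C → α = 0.81×10⁻⁴ K⁻¹
1.3 × 2.1×10⁻⁴ × 50 = 0.01365 m
0.42 × 230 × 0.81×10⁻⁴ = 0.0078246 m
Δh = 0.01365 + 0.0078246 = 0.0214746 m ≈ 2.15 cm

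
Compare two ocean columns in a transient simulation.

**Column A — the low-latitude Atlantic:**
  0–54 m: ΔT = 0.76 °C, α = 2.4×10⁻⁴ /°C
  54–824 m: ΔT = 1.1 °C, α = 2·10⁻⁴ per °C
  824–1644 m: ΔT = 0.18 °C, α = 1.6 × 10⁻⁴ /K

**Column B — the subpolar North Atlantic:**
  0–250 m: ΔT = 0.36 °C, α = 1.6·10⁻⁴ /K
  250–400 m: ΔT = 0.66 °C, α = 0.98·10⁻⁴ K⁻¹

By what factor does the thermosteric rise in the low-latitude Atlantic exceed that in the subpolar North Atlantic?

8.4

A 54 × 0.76 × 2.4×10⁻⁴ = 0.0098496 m
A Layer 2: 2×10⁻⁴ × 770 × 1.1 = 0.16940 m
A 820 × 1.6×10⁻⁴ × 0.18 = 0.023616 m
A total: 0.2028656 m
B Layer 1: 250 × 0.36 × 1.6×10⁻⁴ = 0.01440 m
B Layer 2: 150 × 0.66 × 0.98×10⁻⁴ = 0.009702 m
B total: 0.024102 m
Ratio: 0.2028656 / 0.024102 ≈ 8.417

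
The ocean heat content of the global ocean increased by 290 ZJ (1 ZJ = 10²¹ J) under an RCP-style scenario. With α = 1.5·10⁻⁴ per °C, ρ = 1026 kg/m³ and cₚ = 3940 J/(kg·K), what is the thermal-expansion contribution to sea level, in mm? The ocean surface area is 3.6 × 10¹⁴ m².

Per unit area: Q = 290×10²¹ / (3.6×10¹⁴) ≈ 8.056×10⁸ J/m²
Δh = αQ/(ρcₚ) = 1.5×10⁻⁴ × 8.056×10⁸ / (1026 × 3940) ≈ 0.029893 m

about 30 mm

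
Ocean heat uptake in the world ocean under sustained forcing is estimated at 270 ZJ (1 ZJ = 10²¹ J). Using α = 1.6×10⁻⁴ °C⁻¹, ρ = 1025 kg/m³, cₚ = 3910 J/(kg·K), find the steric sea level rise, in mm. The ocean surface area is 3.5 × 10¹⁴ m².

Δh = 30.8 mm

Per unit area: Q = 270×10²¹ / (3.5×10¹⁴) ≈ 7.714×10⁸ J/m²
Δh = αQ/(ρcₚ) = 1.6×10⁻⁴ × 7.714×10⁸ / (1025 × 3910) ≈ 0.030796 m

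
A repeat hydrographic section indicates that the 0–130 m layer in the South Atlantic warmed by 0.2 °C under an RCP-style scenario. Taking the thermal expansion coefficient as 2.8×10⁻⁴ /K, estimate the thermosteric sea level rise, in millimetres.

Δh = αΔT·H = 2.8×10⁻⁴ × 0.2 × 130 = 0.00728 m

Δh = 7.28 mm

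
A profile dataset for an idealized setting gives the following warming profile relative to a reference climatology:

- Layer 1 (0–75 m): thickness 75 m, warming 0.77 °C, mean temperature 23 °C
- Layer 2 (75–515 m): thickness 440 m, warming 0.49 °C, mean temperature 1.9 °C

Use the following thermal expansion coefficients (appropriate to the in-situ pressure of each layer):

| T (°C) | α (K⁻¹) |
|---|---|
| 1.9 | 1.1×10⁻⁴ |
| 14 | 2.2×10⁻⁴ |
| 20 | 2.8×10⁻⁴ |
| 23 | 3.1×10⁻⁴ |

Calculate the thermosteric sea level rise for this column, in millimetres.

Layer 1 at 23 °C → α = 3.1×10⁻⁴ K⁻¹
Layer 2 at 1.9 °C → α = 1.1×10⁻⁴ K⁻¹
0–75 m: 0.77 × 75 × 3.1×10⁻⁴ = 0.0179025 m
Layer 2: 440 × 1.1×10⁻⁴ × 0.49 = 0.023716 m
Δh = 0.0179025 + 0.023716 = 0.0416185 m ≈ 42 mm

Δh ≈ 42 mm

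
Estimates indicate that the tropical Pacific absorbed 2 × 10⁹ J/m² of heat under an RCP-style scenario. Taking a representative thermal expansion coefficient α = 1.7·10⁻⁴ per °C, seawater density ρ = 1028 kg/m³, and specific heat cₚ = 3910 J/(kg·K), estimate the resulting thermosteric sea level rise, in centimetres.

Δh = αQ/(ρcₚ) = 1.7×10⁻⁴ × 2×10⁹ / (1028 × 3910) ≈ 0.084588 m

8.46 cm of thermosteric rise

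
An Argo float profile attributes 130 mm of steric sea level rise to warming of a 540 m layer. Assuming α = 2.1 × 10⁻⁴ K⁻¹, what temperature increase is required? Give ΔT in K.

1.1 K

ΔT = Δh/(αH) = 0.13 / (2.1×10⁻⁴ × 540) ≈ 1.146 K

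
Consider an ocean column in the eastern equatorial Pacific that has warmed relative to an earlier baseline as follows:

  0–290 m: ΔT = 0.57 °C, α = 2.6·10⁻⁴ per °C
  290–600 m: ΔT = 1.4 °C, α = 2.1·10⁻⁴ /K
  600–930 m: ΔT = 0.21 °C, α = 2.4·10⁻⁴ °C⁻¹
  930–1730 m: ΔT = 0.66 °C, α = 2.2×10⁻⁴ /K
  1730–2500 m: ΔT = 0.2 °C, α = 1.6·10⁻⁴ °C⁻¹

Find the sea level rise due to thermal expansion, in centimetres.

2.6×10⁻⁴ × 290 × 0.57 = 0.042978 m
290–600 m: 1.4 × 2.1×10⁻⁴ × 310 = 0.09114 m
600–930 m: 330 × 2.4×10⁻⁴ × 0.21 = 0.016632 m
2.2×10⁻⁴ × 0.66 × 800 = 0.11616 m
1.6×10⁻⁴ × 770 × 0.2 = 0.02464 m
Δh = 0.042978 + 0.09114 + 0.016632 + 0.11616 + 0.02464 = 0.29155 m ≈ 29.2 cm

29.2 cm of thermosteric rise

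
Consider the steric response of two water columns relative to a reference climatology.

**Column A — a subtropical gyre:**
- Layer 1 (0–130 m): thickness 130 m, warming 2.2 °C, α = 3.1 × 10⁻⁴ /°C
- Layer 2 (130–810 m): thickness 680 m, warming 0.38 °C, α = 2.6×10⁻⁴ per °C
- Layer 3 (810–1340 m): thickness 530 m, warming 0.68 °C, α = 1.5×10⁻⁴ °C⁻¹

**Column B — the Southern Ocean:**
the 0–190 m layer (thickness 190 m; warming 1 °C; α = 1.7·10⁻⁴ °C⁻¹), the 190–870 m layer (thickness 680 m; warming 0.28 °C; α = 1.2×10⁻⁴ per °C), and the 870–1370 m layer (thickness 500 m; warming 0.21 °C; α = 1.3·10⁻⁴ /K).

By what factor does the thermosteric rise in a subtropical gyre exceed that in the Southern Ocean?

A 2.2 × 3.1×10⁻⁴ × 130 = 0.08866 m
A 130–810 m: 0.38 × 680 × 2.6×10⁻⁴ = 0.067184 m
A Layer 3: 530 × 0.68 × 1.5×10⁻⁴ = 0.05406 m
A total: 0.209904 m
B Layer 1: 190 × 1.7×10⁻⁴ × 1 = 0.03230 m
B 190–870 m: 680 × 0.28 × 1.2×10⁻⁴ = 0.022848 m
B Layer 3: 1.3×10⁻⁴ × 500 × 0.21 = 0.01365 m
B total: 0.068798 m
Ratio: 0.209904 / 0.068798 ≈ 3.051

≈ 3.1×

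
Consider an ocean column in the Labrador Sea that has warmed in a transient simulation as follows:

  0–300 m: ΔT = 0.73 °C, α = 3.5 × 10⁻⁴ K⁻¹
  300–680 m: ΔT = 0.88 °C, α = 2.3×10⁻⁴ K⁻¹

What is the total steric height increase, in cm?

0.73 × 3.5×10⁻⁴ × 300 = 0.07665 m
380 × 0.88 × 2.3×10⁻⁴ = 0.076912 m
Δh = 0.07665 + 0.076912 = 0.153562 m

Δh = 15 cm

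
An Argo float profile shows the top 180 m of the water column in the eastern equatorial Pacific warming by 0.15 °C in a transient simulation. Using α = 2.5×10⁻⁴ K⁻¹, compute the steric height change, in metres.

Δh = αΔT·H = 2.5×10⁻⁴ × 0.15 × 180 = 0.00675 m

Δh ≈ 0.00675 m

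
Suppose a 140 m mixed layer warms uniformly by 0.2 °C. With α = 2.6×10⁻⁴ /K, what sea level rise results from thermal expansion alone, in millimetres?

Δh = αΔT·H = 2.6×10⁻⁴ × 0.2 × 140 = 0.00728 m

7.3 mm of thermosteric rise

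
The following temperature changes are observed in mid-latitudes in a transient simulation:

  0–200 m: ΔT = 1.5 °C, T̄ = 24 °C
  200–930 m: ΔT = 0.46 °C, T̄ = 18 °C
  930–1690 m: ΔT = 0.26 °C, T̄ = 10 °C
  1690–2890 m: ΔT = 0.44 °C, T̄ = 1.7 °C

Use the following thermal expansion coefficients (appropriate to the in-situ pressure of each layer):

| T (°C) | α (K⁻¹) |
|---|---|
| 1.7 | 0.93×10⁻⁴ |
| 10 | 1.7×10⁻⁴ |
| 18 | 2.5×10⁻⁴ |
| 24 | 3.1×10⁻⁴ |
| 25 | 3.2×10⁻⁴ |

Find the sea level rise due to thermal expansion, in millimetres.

Δh = 260 mm

Layer 1 at 24 °C → α = 3.1×10⁻⁴ K⁻¹
Layer 2 at 18 °C → α = 2.5×10⁻⁴ K⁻¹
Layer 3 at 10 °C → α = 1.7×10⁻⁴ K⁻¹
Layer 4 at 1.7 °C → α = 0.93×10⁻⁴ K⁻¹
Layer 1: 3.1×10⁻⁴ × 1.5 × 200 = 0.09300 m
200–930 m: 730 × 0.46 × 2.5×10⁻⁴ = 0.08395 m
930–1690 m: 1.7×10⁻⁴ × 760 × 0.26 = 0.033592 m
0.93×10⁻⁴ × 1200 × 0.44 = 0.049104 m
Δh = 0.09300 + 0.08395 + 0.033592 + 0.049104 = 0.259646 m ≈ 260 mm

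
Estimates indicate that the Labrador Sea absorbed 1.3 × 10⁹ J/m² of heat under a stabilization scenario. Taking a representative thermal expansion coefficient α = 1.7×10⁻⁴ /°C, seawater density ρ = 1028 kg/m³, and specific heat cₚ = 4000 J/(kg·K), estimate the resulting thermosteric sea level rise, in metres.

0.0537 m

Δh = αQ/(ρcₚ) = 1.7×10⁻⁴ × 1.3×10⁹ / (1028 × 4000) ≈ 0.053745 m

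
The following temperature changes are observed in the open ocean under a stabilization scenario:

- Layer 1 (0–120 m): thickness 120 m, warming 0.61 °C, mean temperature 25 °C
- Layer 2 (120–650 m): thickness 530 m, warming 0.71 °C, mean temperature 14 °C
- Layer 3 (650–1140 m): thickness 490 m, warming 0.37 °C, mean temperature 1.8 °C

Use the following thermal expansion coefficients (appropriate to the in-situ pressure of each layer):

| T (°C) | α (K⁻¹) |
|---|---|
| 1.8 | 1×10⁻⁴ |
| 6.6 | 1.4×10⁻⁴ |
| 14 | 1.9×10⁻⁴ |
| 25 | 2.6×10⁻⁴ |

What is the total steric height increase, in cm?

Layer 1 at 25 °C → α = 2.6×10⁻⁴ K⁻¹
Layer 2 at 14 °C → α = 1.9×10⁻⁴ K⁻¹
Layer 3 at 1.8 °C → α = 1×10⁻⁴ K⁻¹
120 × 2.6×10⁻⁴ × 0.61 = 0.019032 m
Layer 2: 530 × 1.9×10⁻⁴ × 0.71 = 0.071497 m
650–1140 m: 0.37 × 490 × 1×10⁻⁴ = 0.01813 m
Δh = 0.019032 + 0.071497 + 0.01813 = 0.108659 m ≈ 11 cm

Δh = 11 cm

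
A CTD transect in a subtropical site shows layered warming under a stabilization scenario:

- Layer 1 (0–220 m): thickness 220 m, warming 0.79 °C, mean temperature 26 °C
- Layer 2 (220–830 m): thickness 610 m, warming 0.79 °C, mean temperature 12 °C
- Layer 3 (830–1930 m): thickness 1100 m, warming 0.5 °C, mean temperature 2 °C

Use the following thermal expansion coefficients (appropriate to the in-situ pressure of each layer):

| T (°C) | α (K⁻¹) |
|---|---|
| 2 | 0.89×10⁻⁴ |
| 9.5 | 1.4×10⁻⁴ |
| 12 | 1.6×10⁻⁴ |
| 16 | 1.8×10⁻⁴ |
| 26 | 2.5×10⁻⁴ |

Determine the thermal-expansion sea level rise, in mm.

170 mm of thermosteric rise

Layer 1 at 26 °C → α = 2.5×10⁻⁴ K⁻¹
Layer 2 at 12 °C → α = 1.6×10⁻⁴ K⁻¹
Layer 3 at 2 °C → α = 0.89×10⁻⁴ K⁻¹
0–220 m: 220 × 0.79 × 2.5×10⁻⁴ = 0.04345 m
220–830 m: 610 × 0.79 × 1.6×10⁻⁴ = 0.077104 m
830–1930 m: 0.5 × 1100 × 0.89×10⁻⁴ = 0.04895 m
Δh = 0.04345 + 0.077104 + 0.04895 = 0.169504 m ≈ 170 mm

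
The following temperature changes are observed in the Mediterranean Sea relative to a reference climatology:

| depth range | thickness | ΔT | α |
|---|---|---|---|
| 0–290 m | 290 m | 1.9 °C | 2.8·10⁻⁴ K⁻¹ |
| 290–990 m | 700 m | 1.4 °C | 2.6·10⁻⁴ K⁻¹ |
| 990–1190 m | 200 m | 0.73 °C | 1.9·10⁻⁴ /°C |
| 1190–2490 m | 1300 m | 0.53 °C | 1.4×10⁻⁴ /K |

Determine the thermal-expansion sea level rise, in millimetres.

Layer 1: 2.8×10⁻⁴ × 1.9 × 290 = 0.15428 m
Layer 2: 1.4 × 700 × 2.6×10⁻⁴ = 0.25480 m
990–1190 m: 200 × 1.9×10⁻⁴ × 0.73 = 0.02774 m
0.53 × 1300 × 1.4×10⁻⁴ = 0.09646 m
Δh = 0.15428 + 0.25480 + 0.02774 + 0.09646 = 0.53328 m

533 mm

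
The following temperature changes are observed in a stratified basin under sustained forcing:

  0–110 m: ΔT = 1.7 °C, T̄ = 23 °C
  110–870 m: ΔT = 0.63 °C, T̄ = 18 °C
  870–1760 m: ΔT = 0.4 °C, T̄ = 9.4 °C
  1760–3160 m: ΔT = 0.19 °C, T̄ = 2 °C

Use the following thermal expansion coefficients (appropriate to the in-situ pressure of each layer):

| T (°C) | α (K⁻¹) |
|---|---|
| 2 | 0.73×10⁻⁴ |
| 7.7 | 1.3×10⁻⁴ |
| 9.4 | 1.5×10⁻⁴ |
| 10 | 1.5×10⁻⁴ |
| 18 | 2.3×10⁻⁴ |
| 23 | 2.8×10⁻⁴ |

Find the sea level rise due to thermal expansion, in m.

Δh ≈ 0.235 m

Layer 1 at 23 °C → α = 2.8×10⁻⁴ K⁻¹
Layer 2 at 18 °C → α = 2.3×10⁻⁴ K⁻¹
Layer 3 at 9.4 °C → α = 1.5×10⁻⁴ K⁻¹
Layer 4 at 2 °C → α = 0.73×10⁻⁴ K⁻¹
Layer 1: 110 × 1.7 × 2.8×10⁻⁴ = 0.05236 m
760 × 2.3×10⁻⁴ × 0.63 = 0.110124 m
0.4 × 1.5×10⁻⁴ × 890 = 0.05340 m
1760–3160 m: 1400 × 0.73×10⁻⁴ × 0.19 = 0.019418 m
Δh = 0.05236 + 0.110124 + 0.05340 + 0.019418 = 0.235302 m ≈ 0.235 m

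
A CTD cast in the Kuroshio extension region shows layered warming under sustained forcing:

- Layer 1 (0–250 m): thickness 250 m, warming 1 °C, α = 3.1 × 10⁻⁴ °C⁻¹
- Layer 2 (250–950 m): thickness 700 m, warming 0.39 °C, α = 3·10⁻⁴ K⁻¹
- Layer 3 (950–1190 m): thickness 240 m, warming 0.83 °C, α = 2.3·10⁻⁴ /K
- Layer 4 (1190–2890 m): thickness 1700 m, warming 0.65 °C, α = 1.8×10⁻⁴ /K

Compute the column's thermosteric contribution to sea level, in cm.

Δh = 40 cm

1 × 3.1×10⁻⁴ × 250 = 0.07750 m
700 × 3×10⁻⁴ × 0.39 = 0.08190 m
950–1190 m: 0.83 × 2.3×10⁻⁴ × 240 = 0.045816 m
Layer 4: 1.8×10⁻⁴ × 0.65 × 1700 = 0.19890 m
Δh = 0.07750 + 0.08190 + 0.045816 + 0.19890 = 0.404116 m ≈ 40 cm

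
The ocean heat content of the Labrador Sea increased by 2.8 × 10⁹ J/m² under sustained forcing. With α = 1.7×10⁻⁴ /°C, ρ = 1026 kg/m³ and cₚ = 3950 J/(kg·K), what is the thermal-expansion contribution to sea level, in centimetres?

Δh = αQ/(ρcₚ) = 1.7×10⁻⁴ × 2.8×10⁹ / (1026 × 3950) ≈ 0.11745 m

Δh ≈ 11.7 cm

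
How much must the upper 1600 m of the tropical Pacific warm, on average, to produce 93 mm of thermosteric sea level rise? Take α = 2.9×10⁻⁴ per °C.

ΔT = Δh/(αH) = 0.093 / (2.9×10⁻⁴ × 1600) ≈ 0.2004 K

0.200 K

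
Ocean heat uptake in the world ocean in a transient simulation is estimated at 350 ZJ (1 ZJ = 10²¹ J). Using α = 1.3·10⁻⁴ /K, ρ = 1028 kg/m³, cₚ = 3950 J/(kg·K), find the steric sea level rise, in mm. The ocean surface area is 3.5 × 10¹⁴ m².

Per unit area: Q = 350×10²¹ / (3.5×10¹⁴) = 1×10⁹ J/m²
Δh = αQ/(ρcₚ) = 1.3×10⁻⁴ × 1×10⁹ / (1028 × 3950) ≈ 0.032015 m

32.0 mm of thermosteric rise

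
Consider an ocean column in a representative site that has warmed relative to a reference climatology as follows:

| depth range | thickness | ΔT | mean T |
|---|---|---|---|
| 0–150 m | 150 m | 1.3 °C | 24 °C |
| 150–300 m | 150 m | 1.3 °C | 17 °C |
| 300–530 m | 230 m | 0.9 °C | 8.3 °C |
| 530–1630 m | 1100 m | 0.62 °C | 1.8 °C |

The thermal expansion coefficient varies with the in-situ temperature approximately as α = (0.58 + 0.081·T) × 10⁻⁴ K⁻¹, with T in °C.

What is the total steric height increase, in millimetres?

Layer 1: α = (0.58 + 0.081×24)×10⁻⁴ = 2.524×10⁻⁴ K⁻¹
Layer 2: α = (0.58 + 0.081×17)×10⁻⁴ = 1.957×10⁻⁴ K⁻¹
Layer 3: α = (0.58 + 0.081×8.3)×10⁻⁴ = 1.2523×10⁻⁴ K⁻¹
Layer 4: α = (0.58 + 0.081×1.8)×10⁻⁴ = 0.7258×10⁻⁴ K⁻¹
1.3 × 2.524×10⁻⁴ × 150 = 0.049218 m
Layer 2: 1.3 × 150 × 1.957×10⁻⁴ = 0.0381615 m
300–530 m: 230 × 0.9 × 1.2523×10⁻⁴ = 0.02592261 m
530–1630 m: 0.7258×10⁻⁴ × 0.62 × 1100 = 0.04949956 m
Δh = 0.049218 + 0.0381615 + 0.02592261 + 0.04949956 = 0.16280167 m

Δh ≈ 163 mm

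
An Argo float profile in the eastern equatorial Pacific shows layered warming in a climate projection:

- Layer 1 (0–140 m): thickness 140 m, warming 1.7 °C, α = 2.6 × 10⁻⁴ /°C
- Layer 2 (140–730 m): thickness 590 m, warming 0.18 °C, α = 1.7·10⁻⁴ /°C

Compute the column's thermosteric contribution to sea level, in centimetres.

0–140 m: 1.7 × 2.6×10⁻⁴ × 140 = 0.06188 m
590 × 0.18 × 1.7×10⁻⁴ = 0.018054 m
Δh = 0.06188 + 0.018054 = 0.079934 m ≈ 7.99 cm

about 7.99 cm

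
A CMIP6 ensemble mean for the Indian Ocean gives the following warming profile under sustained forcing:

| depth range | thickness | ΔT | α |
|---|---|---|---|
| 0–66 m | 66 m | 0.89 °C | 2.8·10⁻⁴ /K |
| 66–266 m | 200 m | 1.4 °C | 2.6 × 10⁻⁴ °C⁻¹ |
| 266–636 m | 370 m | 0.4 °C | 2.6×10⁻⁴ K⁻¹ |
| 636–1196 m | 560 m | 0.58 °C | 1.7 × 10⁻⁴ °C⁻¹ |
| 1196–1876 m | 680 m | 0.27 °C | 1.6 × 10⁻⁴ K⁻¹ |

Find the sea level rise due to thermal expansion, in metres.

2.8×10⁻⁴ × 0.89 × 66 = 0.0164472 m
2.6×10⁻⁴ × 200 × 1.4 = 0.07280 m
266–636 m: 2.6×10⁻⁴ × 370 × 0.4 = 0.03848 m
Layer 4: 1.7×10⁻⁴ × 0.58 × 560 = 0.055216 m
1196–1876 m: 0.27 × 680 × 1.6×10⁻⁴ = 0.029376 m
Δh = 0.0164472 + 0.07280 + 0.03848 + 0.055216 + 0.029376 = 0.2123192 m

0.21 m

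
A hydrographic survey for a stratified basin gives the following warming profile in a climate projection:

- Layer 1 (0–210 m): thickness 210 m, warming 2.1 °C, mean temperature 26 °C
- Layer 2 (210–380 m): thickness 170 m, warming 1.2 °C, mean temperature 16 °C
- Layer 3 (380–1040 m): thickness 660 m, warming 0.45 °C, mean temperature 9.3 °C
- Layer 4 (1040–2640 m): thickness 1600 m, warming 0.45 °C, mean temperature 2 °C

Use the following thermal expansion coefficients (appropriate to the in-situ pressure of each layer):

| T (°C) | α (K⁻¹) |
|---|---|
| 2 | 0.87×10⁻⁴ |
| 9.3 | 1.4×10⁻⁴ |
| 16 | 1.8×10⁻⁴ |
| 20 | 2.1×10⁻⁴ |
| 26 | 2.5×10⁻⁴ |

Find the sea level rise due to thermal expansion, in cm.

Layer 1 at 26 °C → α = 2.5×10⁻⁴ K⁻¹
Layer 2 at 16 °C → α = 1.8×10⁻⁴ K⁻¹
Layer 3 at 9.3 °C → α = 1.4×10⁻⁴ K⁻¹
Layer 4 at 2 °C → α = 0.87×10⁻⁴ K⁻¹
0–210 m: 2.1 × 210 × 2.5×10⁻⁴ = 0.11025 m
Layer 2: 1.8×10⁻⁴ × 170 × 1.2 = 0.03672 m
380–1040 m: 660 × 0.45 × 1.4×10⁻⁴ = 0.04158 m
Layer 4: 0.87×10⁻⁴ × 1600 × 0.45 = 0.06264 m
Δh = 0.11025 + 0.03672 + 0.04158 + 0.06264 = 0.25119 m ≈ 25 cm

Δh = 25 cm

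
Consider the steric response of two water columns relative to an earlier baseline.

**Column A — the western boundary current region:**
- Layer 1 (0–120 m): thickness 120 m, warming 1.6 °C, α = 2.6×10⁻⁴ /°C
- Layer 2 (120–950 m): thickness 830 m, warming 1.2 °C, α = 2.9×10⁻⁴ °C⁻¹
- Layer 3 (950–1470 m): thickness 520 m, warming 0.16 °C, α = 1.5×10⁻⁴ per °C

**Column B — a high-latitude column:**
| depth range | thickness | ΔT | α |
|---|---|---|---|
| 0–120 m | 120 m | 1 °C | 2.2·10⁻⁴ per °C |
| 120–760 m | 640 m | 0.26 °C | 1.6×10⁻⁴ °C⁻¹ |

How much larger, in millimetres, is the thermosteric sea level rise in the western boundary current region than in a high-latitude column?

Δh_A − Δh_B ≈ 300 mm

A 0–120 m: 120 × 1.6 × 2.6×10⁻⁴ = 0.04992 m
A Layer 2: 1.2 × 2.9×10⁻⁴ × 830 = 0.28884 m
A 950–1470 m: 0.16 × 1.5×10⁻⁴ × 520 = 0.01248 m
A total: 0.35124 m
B Layer 1: 2.2×10⁻⁴ × 1 × 120 = 0.02640 m
B 1.6×10⁻⁴ × 0.26 × 640 = 0.026624 m
B total: 0.053024 m
Difference: 0.35124 − 0.053024 = 0.298216 m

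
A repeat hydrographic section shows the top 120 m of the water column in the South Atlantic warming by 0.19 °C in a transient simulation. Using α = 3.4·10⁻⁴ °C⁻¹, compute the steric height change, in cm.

Δh = αΔT·H = 3.4×10⁻⁴ × 0.19 × 120 = 0.007752 m

0.78 cm of thermosteric rise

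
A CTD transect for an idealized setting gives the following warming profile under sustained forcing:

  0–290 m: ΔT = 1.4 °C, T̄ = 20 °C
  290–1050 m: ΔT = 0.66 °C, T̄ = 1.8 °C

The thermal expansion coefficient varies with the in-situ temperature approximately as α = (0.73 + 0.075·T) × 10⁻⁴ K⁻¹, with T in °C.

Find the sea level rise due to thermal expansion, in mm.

134 mm

Layer 1: α = (0.73 + 0.075×20)×10⁻⁴ = 2.23×10⁻⁴ K⁻¹
Layer 2: α = (0.73 + 0.075×1.8)×10⁻⁴ = 0.865×10⁻⁴ K⁻¹
0–290 m: 290 × 2.23×10⁻⁴ × 1.4 = 0.090538 m
0.865×10⁻⁴ × 0.66 × 760 = 0.0433884 m
Δh = 0.090538 + 0.0433884 = 0.1339264 m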